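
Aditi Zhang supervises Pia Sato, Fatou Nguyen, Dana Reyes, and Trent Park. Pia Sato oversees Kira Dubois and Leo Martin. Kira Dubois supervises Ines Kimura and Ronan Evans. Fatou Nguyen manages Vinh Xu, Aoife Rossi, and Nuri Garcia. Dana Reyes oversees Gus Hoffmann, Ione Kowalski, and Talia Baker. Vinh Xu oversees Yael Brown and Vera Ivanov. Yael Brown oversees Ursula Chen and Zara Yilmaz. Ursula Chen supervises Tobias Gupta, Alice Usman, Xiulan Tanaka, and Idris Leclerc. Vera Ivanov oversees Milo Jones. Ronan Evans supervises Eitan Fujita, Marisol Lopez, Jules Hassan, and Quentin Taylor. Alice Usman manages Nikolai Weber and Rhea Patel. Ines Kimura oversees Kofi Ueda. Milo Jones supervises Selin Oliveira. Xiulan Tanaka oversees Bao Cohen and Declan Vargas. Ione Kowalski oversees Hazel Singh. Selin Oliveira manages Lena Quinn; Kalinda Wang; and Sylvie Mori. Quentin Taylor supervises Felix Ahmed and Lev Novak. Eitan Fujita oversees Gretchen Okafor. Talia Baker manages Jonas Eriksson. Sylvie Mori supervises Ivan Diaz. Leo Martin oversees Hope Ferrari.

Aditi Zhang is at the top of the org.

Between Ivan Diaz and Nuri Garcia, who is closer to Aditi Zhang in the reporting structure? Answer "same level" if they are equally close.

Ivan Diaz is 7 levels below Aditi Zhang; Nuri Garcia is 2. Nuri Garcia is higher.

Nuri Garcia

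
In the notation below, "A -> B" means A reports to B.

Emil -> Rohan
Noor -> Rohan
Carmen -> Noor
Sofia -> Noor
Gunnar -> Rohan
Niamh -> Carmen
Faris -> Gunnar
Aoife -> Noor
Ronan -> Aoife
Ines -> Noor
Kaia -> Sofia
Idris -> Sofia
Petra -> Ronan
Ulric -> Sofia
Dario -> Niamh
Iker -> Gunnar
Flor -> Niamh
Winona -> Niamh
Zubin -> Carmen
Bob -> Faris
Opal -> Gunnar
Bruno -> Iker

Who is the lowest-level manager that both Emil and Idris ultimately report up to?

Rohan

Emil's chain of managers is Rohan. Idris's chain of managers is Sofia, Noor, Rohan. The first manager that appears in both chains is Rohan.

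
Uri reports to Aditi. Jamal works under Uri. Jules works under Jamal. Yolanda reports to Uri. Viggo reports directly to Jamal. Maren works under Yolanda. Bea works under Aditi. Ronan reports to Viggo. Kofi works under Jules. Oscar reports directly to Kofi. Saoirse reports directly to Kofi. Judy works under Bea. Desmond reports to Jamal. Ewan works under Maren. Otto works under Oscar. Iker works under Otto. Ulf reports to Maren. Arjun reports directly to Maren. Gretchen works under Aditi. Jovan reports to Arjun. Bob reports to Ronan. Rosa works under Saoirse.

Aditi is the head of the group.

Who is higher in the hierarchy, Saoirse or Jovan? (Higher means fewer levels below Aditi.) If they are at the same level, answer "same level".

Both Saoirse and Jovan are 5 levels below Aditi.

same level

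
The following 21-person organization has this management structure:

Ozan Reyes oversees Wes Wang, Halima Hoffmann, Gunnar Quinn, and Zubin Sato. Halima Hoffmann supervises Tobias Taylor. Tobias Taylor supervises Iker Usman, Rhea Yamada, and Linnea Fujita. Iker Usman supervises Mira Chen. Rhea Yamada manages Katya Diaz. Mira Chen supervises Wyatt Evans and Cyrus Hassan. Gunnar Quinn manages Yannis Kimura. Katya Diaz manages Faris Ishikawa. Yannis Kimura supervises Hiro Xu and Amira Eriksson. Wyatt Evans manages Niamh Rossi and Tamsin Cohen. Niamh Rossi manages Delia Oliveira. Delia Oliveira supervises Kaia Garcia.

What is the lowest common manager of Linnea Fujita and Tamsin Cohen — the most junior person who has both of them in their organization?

Tobias Taylor

Linnea Fujita's chain of managers is Tobias Taylor, Halima Hoffmann, Ozan Reyes. Tamsin Cohen's chain of managers is Wyatt Evans, Mira Chen, Iker Usman, Tobias Taylor, Halima Hoffmann, Ozan Reyes. The first manager that appears in both chains is Tobias Taylor.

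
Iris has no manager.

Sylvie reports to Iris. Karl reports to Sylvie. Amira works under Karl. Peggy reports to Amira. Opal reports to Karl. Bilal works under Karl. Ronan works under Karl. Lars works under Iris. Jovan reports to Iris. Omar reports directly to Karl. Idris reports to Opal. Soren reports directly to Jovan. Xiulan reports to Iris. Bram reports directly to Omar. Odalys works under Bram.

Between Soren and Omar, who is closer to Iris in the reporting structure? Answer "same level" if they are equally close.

Soren

Soren is 2 levels below Iris; Omar is 3. Soren is higher.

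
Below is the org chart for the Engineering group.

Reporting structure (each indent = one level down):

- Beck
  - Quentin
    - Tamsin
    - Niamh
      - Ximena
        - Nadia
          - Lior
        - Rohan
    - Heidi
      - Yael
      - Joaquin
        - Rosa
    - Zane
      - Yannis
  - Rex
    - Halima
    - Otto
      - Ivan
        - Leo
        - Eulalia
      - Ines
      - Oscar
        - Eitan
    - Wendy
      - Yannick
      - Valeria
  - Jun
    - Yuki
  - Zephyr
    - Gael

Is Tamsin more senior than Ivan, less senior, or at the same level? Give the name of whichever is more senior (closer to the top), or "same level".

Tamsin

Tamsin is 2 levels below Beck; Ivan is 3. Tamsin is higher.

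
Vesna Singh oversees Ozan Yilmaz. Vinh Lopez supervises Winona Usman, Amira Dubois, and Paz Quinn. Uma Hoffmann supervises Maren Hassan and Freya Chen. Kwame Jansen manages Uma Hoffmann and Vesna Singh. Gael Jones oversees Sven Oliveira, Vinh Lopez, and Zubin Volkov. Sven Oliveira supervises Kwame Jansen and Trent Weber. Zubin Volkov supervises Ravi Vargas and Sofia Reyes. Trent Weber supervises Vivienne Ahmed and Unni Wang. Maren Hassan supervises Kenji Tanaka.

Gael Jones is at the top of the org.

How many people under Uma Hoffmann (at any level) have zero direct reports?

2

The people in Uma Hoffmann's organization with no one reporting to them are Freya Chen, Kenji Tanaka. That is 2.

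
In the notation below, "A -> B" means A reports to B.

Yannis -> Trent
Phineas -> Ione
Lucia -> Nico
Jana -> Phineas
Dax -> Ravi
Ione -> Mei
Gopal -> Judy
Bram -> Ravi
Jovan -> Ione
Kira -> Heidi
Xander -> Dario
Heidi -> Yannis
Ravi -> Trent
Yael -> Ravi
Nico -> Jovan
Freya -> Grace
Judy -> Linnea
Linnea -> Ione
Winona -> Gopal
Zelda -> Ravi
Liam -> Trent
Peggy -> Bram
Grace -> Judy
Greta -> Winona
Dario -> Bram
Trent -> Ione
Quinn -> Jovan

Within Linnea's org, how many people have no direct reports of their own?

2

The people in Linnea's organization with no one reporting to them are Freya, Greta. That is 2.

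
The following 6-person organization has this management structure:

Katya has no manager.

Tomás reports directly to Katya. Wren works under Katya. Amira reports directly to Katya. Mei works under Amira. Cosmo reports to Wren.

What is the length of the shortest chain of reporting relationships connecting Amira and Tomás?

Amira is 1 level below Katya, and Tomás is 1 level below Katya (their lowest common manager). The shortest path runs up from Amira to Katya and back down to Tomás: 1 + 1 = 2 links.

2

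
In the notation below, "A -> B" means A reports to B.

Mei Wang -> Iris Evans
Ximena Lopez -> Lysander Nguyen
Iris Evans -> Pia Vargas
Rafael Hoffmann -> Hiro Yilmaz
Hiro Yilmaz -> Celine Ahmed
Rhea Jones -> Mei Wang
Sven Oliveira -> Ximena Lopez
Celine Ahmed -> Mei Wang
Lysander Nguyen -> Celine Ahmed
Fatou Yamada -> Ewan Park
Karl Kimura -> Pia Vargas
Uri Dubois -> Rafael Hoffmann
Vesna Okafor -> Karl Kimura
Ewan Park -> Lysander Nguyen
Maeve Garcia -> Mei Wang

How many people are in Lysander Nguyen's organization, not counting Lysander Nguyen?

4

Lysander Nguyen directly manages Ewan Park, Ximena Lopez. Under Ewan Park: Fatou Yamada (1). Under Ximena Lopez: Sven Oliveira (1). So Lysander Nguyen's organization is 2 direct reports plus everyone under them: 2 + 2 = 4.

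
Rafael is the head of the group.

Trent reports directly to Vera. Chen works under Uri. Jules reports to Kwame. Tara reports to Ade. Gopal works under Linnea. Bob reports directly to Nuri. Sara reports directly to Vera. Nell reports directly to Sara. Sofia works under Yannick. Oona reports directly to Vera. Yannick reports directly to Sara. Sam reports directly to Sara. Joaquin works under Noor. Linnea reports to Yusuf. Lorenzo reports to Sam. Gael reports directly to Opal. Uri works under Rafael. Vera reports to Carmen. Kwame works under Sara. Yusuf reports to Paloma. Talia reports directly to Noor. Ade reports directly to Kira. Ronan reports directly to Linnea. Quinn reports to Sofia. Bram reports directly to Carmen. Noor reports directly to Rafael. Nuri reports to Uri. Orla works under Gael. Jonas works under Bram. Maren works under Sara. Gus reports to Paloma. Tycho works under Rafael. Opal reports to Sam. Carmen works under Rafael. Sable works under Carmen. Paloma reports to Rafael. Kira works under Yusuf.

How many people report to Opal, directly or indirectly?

2

Opal directly manages Gael. Under Gael: Orla (1). That's 2 in total.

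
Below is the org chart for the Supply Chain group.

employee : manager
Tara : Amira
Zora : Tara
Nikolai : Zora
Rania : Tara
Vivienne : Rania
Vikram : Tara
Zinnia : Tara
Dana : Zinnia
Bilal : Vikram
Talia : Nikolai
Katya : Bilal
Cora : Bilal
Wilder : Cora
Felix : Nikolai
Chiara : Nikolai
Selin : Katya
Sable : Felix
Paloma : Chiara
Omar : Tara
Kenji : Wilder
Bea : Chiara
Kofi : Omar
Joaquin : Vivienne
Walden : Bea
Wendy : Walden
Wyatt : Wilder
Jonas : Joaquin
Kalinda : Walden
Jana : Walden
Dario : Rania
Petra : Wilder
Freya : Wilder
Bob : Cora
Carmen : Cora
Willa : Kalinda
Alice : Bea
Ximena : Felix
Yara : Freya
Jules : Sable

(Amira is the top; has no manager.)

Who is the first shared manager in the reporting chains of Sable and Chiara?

Nikolai

Sable's chain of managers is Felix, Nikolai, Zora, Tara, Amira. Chiara's chain of managers is Nikolai, Zora, Tara, Amira. The first manager that appears in both chains is Nikolai.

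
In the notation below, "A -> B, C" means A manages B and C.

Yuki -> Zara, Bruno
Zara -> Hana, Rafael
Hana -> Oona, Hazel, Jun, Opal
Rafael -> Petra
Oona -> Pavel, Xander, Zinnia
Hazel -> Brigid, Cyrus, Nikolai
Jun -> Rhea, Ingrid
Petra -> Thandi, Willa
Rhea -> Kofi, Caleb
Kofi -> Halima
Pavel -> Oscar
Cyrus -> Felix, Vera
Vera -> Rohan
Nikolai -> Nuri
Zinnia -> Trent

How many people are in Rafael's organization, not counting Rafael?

3

Rafael directly manages Petra. Under Petra: Willa, Thandi (2). That's 3 in total.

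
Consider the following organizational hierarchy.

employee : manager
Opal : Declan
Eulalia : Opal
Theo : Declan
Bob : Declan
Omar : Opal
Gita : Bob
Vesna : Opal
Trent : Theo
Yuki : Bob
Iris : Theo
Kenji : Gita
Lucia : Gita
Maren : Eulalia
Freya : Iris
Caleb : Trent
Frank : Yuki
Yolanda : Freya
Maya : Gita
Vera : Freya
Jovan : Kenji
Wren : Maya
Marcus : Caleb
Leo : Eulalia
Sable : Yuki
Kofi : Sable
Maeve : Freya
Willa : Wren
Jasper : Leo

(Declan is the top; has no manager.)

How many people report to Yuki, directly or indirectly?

Yuki directly manages Frank, Sable. Frank has no reports. Under Sable: Kofi (1). So Yuki's organization is 2 direct reports plus everyone under them: 1 + 2 = 3.

3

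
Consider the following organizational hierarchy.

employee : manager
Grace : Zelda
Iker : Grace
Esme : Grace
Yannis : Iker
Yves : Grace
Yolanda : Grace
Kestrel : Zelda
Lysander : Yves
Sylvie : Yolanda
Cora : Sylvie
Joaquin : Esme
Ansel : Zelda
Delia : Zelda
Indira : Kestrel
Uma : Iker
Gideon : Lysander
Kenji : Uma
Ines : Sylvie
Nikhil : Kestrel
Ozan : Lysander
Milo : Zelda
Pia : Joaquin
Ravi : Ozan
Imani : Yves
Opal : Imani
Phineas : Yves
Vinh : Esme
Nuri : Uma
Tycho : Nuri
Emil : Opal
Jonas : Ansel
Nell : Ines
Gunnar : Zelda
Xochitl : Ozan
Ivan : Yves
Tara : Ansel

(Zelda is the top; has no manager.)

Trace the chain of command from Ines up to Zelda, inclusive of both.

Ines reports to Sylvie. Sylvie reports to Yolanda. Yolanda reports to Grace. Grace reports to Zelda. Zelda is at the top.

Ines -> Sylvie -> Yolanda -> Grace -> Zelda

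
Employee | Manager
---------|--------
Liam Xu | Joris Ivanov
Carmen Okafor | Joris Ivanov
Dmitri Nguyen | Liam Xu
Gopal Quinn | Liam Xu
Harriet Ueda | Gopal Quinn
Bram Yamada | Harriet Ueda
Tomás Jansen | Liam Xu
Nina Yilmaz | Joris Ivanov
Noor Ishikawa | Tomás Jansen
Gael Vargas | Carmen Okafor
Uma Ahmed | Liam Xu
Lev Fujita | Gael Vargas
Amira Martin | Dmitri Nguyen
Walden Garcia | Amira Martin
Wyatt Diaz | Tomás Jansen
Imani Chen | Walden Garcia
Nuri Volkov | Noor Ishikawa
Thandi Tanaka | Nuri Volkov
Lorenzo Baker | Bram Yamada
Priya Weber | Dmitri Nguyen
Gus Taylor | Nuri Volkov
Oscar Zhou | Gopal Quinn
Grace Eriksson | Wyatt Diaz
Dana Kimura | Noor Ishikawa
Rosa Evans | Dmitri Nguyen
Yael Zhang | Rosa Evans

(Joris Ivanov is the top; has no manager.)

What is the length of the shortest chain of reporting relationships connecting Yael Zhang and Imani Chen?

Yael Zhang is 2 levels below Dmitri Nguyen, and Imani Chen is 3 levels below Dmitri Nguyen (their lowest common manager). The shortest path runs up from Yael Zhang to Dmitri Nguyen and back down to Imani Chen: 2 + 3 = 5 links.

5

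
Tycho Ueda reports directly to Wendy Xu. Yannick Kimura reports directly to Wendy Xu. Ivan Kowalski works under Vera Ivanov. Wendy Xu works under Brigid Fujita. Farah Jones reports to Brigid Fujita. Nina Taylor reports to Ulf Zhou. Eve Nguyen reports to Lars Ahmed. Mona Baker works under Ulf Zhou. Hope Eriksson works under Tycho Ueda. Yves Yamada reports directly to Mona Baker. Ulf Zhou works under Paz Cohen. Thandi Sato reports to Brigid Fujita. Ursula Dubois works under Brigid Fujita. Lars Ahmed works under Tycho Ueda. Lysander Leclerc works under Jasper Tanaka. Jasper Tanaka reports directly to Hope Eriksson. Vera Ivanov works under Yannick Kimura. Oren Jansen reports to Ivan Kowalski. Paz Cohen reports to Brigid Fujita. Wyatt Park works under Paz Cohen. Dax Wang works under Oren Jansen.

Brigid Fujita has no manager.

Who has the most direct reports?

Direct-report counts: Brigid Fujita has 5; Paz Cohen has 2; Ulf Zhou has 2; Mona Baker has 1; Wendy Xu has 2; Yannick Kimura has 1; Vera Ivanov has 1; Ivan Kowalski has 1; Oren Jansen has 1; Tycho Ueda has 2; Lars Ahmed has 1; Hope Eriksson has 1; Jasper Tanaka has 1. The largest is 5, held by Brigid Fujita.

Brigid Fujita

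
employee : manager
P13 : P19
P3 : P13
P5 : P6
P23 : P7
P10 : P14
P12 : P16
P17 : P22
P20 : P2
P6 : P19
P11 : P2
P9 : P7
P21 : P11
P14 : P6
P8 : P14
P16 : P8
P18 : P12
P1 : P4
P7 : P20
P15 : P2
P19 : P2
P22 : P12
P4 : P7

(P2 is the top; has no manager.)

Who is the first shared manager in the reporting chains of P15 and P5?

P15's chain of managers is P2. P5's chain of managers is P6, P19, P2. The first manager that appears in both chains is P2.

P2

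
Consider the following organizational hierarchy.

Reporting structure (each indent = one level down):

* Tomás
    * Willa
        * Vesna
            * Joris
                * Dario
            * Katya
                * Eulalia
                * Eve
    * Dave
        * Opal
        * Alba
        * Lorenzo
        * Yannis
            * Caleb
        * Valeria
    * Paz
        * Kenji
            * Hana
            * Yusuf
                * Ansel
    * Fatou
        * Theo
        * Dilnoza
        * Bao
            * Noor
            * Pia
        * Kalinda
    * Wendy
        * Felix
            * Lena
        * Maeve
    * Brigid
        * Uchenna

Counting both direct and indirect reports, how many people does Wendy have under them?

Wendy directly manages Felix, Maeve. Under Felix: Lena (1). Maeve has no reports. So Wendy's organization is 2 direct reports plus everyone under them: 2 + 1 = 3.

3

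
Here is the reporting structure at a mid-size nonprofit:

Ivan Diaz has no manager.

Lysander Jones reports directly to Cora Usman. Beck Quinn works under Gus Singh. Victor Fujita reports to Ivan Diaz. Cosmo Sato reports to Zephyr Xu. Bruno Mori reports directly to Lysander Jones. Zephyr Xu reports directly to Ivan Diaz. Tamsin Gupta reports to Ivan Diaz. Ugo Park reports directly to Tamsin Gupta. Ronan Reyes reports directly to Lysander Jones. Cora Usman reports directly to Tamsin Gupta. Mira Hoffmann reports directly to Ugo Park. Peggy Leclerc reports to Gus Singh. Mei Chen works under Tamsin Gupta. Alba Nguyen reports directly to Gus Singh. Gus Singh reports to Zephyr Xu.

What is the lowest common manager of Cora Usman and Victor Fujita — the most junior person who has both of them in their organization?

Cora Usman's chain of managers is Tamsin Gupta, Ivan Diaz. Victor Fujita's chain of managers is Ivan Diaz. The first manager that appears in both chains is Ivan Diaz.

Ivan Diaz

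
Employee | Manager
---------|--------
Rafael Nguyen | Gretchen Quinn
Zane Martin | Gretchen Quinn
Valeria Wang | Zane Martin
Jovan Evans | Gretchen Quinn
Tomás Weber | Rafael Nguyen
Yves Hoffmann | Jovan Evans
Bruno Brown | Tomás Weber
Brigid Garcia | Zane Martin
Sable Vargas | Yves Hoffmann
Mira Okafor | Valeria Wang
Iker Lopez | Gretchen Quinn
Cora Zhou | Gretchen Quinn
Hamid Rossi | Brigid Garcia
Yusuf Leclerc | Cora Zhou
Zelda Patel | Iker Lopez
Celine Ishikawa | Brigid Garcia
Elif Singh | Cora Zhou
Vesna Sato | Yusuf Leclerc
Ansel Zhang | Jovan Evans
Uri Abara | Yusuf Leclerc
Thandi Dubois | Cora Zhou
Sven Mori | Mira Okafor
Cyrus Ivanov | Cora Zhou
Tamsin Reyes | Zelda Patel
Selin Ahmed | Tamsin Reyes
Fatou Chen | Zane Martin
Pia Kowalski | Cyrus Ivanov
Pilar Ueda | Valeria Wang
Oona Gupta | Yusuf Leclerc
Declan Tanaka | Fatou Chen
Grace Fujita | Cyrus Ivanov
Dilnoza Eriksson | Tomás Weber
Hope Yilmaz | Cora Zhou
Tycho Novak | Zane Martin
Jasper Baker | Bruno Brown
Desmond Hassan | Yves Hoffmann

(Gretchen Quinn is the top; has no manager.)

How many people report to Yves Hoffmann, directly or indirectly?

Yves Hoffmann directly manages Sable Vargas, Desmond Hassan. Sable Vargas has no reports. Desmond Hassan has no reports. So Yves Hoffmann's organization is 2 direct reports plus everyone under them: 1 + 1 = 2.

2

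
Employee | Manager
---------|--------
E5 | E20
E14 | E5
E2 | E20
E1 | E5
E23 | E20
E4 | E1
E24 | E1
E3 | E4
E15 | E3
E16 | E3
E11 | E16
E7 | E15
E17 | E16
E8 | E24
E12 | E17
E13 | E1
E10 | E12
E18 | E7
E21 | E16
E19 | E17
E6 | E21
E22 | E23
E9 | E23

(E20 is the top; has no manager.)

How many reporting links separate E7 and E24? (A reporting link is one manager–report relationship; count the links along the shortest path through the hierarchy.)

E7 is 4 levels below E1, and E24 is 1 level below E1 (their lowest common manager). The shortest path runs up from E7 to E1 and back down to E24: 4 + 1 = 5 links.

5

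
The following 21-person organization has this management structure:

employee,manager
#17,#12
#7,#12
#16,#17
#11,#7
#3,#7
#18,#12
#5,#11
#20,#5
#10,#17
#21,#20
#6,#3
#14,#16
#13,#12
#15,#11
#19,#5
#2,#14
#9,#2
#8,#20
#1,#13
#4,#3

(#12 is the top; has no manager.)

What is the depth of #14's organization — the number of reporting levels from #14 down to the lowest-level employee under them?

The longest chain under #14 runs #14 → #2 → #9, which is 2 levels below #14.

2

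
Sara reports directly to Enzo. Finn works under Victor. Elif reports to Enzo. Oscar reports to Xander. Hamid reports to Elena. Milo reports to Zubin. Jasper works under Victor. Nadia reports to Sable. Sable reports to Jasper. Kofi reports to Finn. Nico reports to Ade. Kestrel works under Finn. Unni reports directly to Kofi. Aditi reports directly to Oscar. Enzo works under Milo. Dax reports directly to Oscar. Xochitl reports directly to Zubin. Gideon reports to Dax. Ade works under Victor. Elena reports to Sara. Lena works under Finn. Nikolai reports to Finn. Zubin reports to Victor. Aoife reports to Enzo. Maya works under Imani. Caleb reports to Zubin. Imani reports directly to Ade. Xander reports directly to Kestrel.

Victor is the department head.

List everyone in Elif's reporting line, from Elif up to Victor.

Elif reports to Enzo. Enzo reports to Milo. Milo reports to Zubin. Zubin reports to Victor. Victor is at the top.

Elif -> Enzo -> Milo -> Zubin -> Victor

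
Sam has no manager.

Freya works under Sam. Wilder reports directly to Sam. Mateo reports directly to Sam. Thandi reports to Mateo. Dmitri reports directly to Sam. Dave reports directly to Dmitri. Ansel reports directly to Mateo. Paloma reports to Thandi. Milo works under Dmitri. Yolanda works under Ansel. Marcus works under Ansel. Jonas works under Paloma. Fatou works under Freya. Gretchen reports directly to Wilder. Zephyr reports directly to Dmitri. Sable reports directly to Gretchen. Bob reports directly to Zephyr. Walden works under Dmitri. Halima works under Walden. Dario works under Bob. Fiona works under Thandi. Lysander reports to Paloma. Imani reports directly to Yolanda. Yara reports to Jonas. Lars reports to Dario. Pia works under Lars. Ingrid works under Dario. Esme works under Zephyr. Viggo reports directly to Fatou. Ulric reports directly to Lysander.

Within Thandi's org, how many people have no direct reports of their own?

The people in Thandi's organization with no one reporting to them are Fiona, Ulric, Yara. That is 3.

3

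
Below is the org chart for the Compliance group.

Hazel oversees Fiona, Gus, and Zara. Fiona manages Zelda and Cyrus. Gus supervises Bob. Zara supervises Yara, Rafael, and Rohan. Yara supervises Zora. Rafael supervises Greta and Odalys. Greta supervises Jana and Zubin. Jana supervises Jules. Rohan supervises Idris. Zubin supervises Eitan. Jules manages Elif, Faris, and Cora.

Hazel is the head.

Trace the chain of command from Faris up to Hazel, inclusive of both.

Faris -> Jules -> Jana -> Greta -> Rafael -> Zara -> Hazel

Faris reports to Jules. Jules reports to Jana. Jana reports to Greta. Greta reports to Rafael. Rafael reports to Zara. Zara reports to Hazel. Hazel is at the top.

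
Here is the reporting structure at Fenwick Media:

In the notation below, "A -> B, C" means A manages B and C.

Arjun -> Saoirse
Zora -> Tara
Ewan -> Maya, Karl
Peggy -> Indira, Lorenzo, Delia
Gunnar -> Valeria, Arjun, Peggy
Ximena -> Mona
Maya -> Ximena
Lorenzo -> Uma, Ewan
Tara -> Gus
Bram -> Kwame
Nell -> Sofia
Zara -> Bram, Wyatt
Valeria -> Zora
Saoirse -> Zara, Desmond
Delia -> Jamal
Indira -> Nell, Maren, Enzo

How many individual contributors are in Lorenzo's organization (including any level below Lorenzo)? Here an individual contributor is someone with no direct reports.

The people in Lorenzo's organization with no one reporting to them are Karl, Mona, Uma. That is 3.

3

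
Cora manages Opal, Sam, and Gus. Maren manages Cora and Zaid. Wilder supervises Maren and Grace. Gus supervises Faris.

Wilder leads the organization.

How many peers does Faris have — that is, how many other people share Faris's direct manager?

0

Faris reports to Gus, and Gus has no other direct reports. Faris has 0 peers.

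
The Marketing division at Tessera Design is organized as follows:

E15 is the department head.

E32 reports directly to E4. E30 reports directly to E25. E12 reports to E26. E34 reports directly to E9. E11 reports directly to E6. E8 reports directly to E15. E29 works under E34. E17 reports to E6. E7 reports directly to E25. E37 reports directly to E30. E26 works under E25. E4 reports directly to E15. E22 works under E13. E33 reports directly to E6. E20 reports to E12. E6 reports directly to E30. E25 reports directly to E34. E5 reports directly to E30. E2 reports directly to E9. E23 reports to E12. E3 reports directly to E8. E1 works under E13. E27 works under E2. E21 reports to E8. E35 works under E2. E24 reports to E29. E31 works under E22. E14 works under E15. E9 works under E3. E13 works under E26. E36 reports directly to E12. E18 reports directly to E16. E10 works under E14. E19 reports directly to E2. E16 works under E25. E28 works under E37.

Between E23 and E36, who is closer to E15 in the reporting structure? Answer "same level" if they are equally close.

same level

Both E23 and E36 are 8 levels below E15.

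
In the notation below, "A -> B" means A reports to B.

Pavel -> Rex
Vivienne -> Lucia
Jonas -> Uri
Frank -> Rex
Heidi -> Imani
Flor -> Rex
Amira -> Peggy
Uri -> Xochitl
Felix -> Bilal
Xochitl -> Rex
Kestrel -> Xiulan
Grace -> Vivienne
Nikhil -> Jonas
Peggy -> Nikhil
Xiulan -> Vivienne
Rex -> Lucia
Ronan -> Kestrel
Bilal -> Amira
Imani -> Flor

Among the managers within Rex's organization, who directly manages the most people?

Rex

Direct-report counts within Rex's organization: Rex has 4; Xochitl has 1; Uri has 1; Jonas has 1; Nikhil has 1; Peggy has 1; Amira has 1; Bilal has 1; Flor has 1; Imani has 1. The largest is 4, held by Rex.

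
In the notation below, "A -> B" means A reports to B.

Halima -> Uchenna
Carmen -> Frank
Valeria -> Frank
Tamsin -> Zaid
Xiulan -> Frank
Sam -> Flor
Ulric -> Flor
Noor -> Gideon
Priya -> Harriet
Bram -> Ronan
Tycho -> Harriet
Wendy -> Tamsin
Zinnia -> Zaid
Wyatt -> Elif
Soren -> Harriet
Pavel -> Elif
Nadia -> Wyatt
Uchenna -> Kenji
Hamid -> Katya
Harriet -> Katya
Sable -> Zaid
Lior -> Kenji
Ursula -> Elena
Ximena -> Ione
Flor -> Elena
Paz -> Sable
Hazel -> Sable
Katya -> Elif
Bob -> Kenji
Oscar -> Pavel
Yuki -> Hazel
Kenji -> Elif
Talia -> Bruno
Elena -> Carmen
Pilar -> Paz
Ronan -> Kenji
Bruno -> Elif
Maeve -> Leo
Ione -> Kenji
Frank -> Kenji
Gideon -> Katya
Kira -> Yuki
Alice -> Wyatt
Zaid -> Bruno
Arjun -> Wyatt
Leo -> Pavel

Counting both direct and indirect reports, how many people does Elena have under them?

4

Elena directly manages Flor, Ursula. Under Flor: Ulric, Sam (2). Ursula has no reports. So Elena's organization is 2 direct reports plus everyone under them: 3 + 1 = 4.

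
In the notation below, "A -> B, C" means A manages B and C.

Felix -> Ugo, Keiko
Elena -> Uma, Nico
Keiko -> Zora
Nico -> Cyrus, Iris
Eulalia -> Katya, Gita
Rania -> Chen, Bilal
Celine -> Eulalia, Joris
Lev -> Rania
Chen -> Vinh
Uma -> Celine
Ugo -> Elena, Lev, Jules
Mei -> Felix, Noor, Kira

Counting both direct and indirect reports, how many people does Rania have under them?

Rania directly manages Chen, Bilal. Under Chen: Vinh (1). Bilal has no reports. So Rania's organization is 2 direct reports plus everyone under them: 2 + 1 = 3.

3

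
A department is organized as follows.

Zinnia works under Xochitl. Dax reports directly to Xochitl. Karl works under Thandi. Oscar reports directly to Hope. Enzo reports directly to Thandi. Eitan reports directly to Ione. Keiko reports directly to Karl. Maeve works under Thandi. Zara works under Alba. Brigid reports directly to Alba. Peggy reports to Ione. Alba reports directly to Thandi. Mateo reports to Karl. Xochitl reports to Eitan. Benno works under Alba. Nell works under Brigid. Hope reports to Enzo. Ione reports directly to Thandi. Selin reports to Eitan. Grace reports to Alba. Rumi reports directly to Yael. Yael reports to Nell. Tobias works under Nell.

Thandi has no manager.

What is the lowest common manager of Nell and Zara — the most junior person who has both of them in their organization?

Alba

Nell's chain of managers is Brigid, Alba, Thandi. Zara's chain of managers is Alba, Thandi. The first manager that appears in both chains is Alba.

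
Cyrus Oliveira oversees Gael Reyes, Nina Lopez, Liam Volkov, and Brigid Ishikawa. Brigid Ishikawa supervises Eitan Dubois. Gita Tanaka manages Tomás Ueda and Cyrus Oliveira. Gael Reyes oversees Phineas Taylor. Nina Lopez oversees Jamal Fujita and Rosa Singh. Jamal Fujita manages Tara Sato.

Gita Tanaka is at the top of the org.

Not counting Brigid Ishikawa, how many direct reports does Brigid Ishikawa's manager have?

3

Brigid Ishikawa reports to Cyrus Oliveira. Cyrus Oliveira's other direct reports are Gael Reyes, Nina Lopez, Liam Volkov — 3 peers.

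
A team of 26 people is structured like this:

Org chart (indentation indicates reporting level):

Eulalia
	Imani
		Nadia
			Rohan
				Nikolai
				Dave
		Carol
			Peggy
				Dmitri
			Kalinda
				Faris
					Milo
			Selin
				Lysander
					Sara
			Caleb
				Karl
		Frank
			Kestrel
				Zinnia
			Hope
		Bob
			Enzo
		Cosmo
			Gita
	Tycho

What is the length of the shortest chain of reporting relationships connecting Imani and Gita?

Gita is in Imani's organization: the chain from Gita up to Imani is Gita → Cosmo → Imani, which is 2 links.

2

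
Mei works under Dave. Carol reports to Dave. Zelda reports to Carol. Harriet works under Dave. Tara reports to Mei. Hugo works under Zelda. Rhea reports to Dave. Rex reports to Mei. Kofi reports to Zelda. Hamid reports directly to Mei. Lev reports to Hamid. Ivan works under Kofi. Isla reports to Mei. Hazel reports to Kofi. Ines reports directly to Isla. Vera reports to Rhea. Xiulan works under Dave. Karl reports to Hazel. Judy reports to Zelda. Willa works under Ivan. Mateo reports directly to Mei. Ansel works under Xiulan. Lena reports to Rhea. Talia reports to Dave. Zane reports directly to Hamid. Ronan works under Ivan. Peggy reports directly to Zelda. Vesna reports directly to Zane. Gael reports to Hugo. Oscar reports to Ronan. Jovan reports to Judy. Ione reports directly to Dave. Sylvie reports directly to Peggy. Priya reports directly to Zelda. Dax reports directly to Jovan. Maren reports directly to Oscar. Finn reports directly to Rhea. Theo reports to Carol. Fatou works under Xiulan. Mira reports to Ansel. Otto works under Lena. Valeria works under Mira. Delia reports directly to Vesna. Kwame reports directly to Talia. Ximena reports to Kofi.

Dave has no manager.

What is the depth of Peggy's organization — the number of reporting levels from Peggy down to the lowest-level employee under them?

The longest chain under Peggy runs Peggy → Sylvie, which is 1 level below Peggy.

1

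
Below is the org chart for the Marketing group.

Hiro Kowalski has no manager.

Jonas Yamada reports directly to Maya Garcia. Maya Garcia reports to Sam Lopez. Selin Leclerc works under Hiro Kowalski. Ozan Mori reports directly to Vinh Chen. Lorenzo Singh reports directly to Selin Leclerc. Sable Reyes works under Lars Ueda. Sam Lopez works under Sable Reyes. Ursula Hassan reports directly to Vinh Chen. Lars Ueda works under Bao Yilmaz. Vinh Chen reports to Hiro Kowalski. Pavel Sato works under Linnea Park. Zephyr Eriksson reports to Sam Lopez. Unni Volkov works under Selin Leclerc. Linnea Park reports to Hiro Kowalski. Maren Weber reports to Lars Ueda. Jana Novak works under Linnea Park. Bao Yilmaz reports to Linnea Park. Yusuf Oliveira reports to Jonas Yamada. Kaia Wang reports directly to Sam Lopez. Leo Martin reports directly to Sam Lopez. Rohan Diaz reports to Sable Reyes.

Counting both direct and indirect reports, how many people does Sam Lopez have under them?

6

Sam Lopez directly manages Maya Garcia, Zephyr Eriksson, Leo Martin, Kaia Wang. Under Maya Garcia: Jonas Yamada, Yusuf Oliveira (2). Zephyr Eriksson has no reports. Leo Martin has no reports. Kaia Wang has no reports. So Sam Lopez's organization is 4 direct reports plus everyone under them: 3 + 1 + 1 + 1 = 6.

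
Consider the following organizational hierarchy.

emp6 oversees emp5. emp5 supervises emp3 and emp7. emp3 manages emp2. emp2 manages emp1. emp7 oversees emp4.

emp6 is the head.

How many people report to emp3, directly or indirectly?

emp3 directly manages emp2. Under emp2: emp1 (1). That's 2 in total.

2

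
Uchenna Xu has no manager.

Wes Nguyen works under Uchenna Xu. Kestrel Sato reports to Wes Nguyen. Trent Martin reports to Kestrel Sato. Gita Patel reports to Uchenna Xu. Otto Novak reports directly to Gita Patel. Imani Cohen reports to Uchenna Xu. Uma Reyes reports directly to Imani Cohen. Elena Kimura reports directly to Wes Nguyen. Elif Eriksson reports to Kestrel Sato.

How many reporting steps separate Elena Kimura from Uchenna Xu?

2

Chain from Elena Kimura up to Uchenna Xu: Elena Kimura → Wes Nguyen → Uchenna Xu. That is 2 steps up, so Elena Kimura is 2 levels below Uchenna Xu.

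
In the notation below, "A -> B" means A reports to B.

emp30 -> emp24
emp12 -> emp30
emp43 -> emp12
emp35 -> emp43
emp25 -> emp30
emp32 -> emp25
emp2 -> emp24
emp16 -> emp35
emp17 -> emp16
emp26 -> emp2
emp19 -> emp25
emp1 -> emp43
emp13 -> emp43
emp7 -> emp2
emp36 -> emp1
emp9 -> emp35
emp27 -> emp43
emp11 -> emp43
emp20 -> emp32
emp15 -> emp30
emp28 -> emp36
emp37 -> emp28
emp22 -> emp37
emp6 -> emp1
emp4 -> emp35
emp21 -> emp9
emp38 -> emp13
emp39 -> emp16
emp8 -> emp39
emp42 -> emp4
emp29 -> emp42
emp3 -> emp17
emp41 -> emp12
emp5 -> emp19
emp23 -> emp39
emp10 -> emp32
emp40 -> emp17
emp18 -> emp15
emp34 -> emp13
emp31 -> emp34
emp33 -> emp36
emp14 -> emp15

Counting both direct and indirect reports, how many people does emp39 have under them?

emp39 directly manages emp8, emp23. emp8 has no reports. emp23 has no reports. So emp39's organization is 2 direct reports plus everyone under them: 1 + 1 = 2.

2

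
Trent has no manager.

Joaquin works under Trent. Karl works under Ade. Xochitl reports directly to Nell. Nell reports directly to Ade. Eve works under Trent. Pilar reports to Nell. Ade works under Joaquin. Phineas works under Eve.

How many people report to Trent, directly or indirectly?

8

Trent directly manages Joaquin, Eve. Under Joaquin: Ade, Nell, Pilar, Xochitl, Karl (5). Under Eve: Phineas (1). So Trent's organization is 2 direct reports plus everyone under them: 6 + 2 = 8.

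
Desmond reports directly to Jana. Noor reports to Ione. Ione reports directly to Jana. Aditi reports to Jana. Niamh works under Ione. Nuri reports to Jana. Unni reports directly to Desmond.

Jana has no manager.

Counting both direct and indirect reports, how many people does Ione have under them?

2

Ione directly manages Niamh, Noor. Niamh has no reports. Noor has no reports. So Ione's organization is 2 direct reports plus everyone under them: 1 + 1 = 2.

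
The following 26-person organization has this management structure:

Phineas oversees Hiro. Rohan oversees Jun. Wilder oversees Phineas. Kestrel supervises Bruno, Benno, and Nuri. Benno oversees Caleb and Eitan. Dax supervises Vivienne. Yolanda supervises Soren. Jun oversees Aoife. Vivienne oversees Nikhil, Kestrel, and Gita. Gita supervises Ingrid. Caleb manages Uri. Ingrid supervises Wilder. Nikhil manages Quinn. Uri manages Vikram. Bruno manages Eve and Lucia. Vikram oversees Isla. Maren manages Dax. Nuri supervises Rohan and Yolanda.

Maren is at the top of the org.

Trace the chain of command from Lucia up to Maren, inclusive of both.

Lucia -> Bruno -> Kestrel -> Vivienne -> Dax -> Maren

Lucia reports to Bruno. Bruno reports to Kestrel. Kestrel reports to Vivienne. Vivienne reports to Dax. Dax reports to Maren. Maren is at the top.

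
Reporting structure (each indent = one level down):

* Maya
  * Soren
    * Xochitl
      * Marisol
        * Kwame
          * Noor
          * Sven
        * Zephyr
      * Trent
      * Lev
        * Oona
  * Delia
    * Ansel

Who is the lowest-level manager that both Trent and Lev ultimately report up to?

Xochitl

Trent's chain of managers is Xochitl, Soren, Maya. Lev's chain of managers is Xochitl, Soren, Maya. The first manager that appears in both chains is Xochitl.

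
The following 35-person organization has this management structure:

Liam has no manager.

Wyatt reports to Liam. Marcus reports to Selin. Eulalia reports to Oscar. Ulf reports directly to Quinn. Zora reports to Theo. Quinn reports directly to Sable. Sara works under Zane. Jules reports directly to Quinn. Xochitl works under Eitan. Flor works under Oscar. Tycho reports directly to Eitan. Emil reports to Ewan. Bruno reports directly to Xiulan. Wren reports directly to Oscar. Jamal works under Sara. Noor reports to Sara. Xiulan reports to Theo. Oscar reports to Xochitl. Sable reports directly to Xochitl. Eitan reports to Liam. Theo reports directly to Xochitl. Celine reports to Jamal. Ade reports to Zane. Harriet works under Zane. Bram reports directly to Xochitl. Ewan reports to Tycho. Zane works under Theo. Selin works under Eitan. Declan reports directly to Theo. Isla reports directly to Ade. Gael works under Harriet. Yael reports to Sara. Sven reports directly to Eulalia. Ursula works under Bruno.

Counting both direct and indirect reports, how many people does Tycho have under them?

2

Tycho directly manages Ewan. Under Ewan: Emil (1). That's 2 in total.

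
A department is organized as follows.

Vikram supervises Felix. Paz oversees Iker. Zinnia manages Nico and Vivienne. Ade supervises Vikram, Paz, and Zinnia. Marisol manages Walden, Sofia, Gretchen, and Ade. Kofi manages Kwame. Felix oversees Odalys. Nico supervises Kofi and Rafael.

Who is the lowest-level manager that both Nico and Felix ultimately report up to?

Ade

Nico's chain of managers is Zinnia, Ade, Marisol. Felix's chain of managers is Vikram, Ade, Marisol. The first manager that appears in both chains is Ade.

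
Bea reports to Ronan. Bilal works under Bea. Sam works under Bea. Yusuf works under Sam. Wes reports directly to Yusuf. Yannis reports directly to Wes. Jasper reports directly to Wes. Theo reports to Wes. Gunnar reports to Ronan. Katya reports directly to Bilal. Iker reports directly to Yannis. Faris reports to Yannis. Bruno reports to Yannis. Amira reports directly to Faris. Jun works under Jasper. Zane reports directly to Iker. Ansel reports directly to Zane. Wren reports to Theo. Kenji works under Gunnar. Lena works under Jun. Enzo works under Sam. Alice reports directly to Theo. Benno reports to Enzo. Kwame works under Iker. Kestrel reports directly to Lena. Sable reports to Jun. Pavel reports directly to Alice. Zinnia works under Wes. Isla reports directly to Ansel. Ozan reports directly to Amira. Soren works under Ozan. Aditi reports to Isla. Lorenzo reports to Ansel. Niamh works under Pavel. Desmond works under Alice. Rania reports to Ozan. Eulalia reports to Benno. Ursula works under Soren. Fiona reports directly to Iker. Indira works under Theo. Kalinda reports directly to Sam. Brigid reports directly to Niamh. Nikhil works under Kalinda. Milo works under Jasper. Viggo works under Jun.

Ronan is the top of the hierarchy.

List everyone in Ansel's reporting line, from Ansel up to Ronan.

Ansel reports to Zane. Zane reports to Iker. Iker reports to Yannis. Yannis reports to Wes. Wes reports to Yusuf. Yusuf reports to Sam. Sam reports to Bea. Bea reports to Ronan. Ronan is at the top.

Ansel -> Zane -> Iker -> Yannis -> Wes -> Yusuf -> Sam -> Bea -> Ronan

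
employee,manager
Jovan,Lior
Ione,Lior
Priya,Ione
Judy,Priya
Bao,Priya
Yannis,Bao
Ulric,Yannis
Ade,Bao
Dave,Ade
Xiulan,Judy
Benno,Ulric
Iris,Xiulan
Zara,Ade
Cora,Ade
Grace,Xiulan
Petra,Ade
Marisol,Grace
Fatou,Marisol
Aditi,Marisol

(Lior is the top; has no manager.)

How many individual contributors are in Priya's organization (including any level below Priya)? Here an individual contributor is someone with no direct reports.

The people in Priya's organization with no one reporting to them are Petra, Cora, Zara, Dave, Benno, Aditi, Fatou, Iris. That is 8.

8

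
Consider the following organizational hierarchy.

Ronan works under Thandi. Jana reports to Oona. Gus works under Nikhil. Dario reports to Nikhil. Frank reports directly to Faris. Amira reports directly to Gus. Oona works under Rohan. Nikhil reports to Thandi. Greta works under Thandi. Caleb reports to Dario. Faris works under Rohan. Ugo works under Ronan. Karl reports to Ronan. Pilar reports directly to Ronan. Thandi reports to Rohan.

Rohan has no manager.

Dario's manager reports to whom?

Thandi

Dario reports to Nikhil, and Nikhil reports to Thandi. So Dario's skip-level manager is Thandi.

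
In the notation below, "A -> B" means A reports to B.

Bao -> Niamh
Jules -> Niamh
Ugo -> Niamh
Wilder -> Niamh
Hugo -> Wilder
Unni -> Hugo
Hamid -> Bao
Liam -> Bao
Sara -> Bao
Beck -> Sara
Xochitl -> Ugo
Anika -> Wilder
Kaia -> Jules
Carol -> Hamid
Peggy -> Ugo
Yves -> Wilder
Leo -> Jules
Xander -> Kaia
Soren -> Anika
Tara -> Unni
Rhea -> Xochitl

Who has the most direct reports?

Direct-report counts: Niamh has 4; Wilder has 3; Anika has 1; Hugo has 1; Unni has 1; Ugo has 2; Xochitl has 1; Jules has 2; Kaia has 1; Bao has 3; Sara has 1; Hamid has 1. The largest is 4, held by Niamh.

Niamh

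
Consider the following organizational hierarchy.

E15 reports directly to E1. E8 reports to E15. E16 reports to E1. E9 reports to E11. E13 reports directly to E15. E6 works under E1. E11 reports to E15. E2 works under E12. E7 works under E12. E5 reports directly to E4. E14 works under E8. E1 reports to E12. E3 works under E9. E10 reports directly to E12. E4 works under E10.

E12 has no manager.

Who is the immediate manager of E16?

E16 reports directly to E1.

E1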